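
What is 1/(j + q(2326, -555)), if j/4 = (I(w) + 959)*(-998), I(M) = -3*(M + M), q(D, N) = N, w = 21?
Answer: -1/3325891 ≈ -3.0067e-7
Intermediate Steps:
I(M) = -6*M
j = -3325336 (j = 4*((-6*21 + 959)*(-998)) = 4*((-126 + 959)*(-998)) = 4*(833*(-998)) = 4*(-831334) = -3325336)
1/(j + q(2326, -555)) = 1/(-3325336 - 555) = 1/(-3325891) = -1/3325891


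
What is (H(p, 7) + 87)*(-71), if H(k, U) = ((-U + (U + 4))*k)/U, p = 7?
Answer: -6461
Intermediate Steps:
H(k, U) = 4*k/U (H(k, U) = ((-U + (4 + U))*k)/U = (4*k)/U = 4*k/U)
(H(p, 7) + 87)*(-71) = (4*7/7 + 87)*(-71) = (4*7*(1/7) + 87)*(-71) = (4 + 87)*(-71) = 91*(-71) = -6461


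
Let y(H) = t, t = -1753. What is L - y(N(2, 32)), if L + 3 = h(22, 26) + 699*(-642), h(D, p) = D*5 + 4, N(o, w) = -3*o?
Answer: -446894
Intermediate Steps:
y(H) = -1753
h(D, p) = 4 + 5*D (h(D, p) = 5*D + 4 = 4 + 5*D)
L = -448647 (L = -3 + ((4 + 5*22) + 699*(-642)) = -3 + ((4 + 110) - 448758) = -3 + (114 - 448758) = -3 - 448644 = -448647)
L - y(N(2, 32)) = -448647 - 1*(-1753) = -448647 + 1753 = -446894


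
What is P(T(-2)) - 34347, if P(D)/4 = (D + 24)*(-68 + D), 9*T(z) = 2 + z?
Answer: -40875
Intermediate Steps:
T(z) = 2/9 + z/9 (T(z) = (2 + z)/9 = 2/9 + z/9)
P(D) = 4*(-68 + D)*(24 + D) (P(D) = 4*((D + 24)*(-68 + D)) = 4*((24 + D)*(-68 + D)) = 4*((-68 + D)*(24 + D)) = 4*(-68 + D)*(24 + D))
P(T(-2)) - 34347 = (-6528 - 176*(2/9 + (⅑)*(-2)) + 4*(2/9 + (⅑)*(-2))²) - 34347 = (-6528 - 176*(2/9 - 2/9) + 4*(2/9 - 2/9)²) - 34347 = (-6528 - 176*0 + 4*0²) - 34347 = (-6528 + 0 + 4*0) - 34347 = (-6528 + 0 + 0) - 34347 = -6528 - 34347 = -40875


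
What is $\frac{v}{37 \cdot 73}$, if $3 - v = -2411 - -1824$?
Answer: $\frac{590}{2701} \approx 0.21844$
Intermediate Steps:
$v = 590$ ($v = 3 - \left(-2411 - -1824\right) = 3 - \left(-2411 + 1824\right) = 3 - -587 = 3 + 587 = 590$)
$\frac{v}{37 \cdot 73} = \frac{590}{37 \cdot 73} = \frac{590}{2701}$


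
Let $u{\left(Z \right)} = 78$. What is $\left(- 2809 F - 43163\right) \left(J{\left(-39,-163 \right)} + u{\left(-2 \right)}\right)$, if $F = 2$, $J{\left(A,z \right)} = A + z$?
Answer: $6048844$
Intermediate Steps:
$\left(- 2809 F - 43163\right) \left(J{\left(-39,-163 \right)} + u{\left(-2 \right)}\right) = \left(\left(-2809\right) 2 - 43163\right) \left(\left(-39 - 163\right) + 78\right) = \left(-5618 - 43163\right) \left(-202 + 78\right) = \left(-48781\right) \left(-124\right) = 6048844$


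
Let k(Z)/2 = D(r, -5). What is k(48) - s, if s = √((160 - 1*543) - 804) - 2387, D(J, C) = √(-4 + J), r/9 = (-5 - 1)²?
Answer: 2387 + 16*√5 - I*√1187 ≈ 2422.8 - 34.453*I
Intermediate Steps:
r = 324 (r = 9*(-5 - 1)² = 9*(-6)² = 9*36 = 324)
k(Z) = 16*√5 (k(Z) = 2*√(-4 + 324) = 2*√320 = 2*(8*√5) = 16*√5)
s = -2387 + I*√1187 (s = √((160 - 543) - 804) - 2387 = √(-383 - 804) - 2387 = √(-1187) - 2387 = I*√1187 - 2387 = -2387 + I*√1187 ≈ -2387.0 + 34.453*I)
k(48) - s = 16*√5 - (-2387 + I*√1187) = 16*√5 + (2387 - I*√1187) = 2387 + 16*√5 - I*√1187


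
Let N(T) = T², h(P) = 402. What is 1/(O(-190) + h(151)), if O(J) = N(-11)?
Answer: 1/523 ≈ 0.0019120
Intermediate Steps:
O(J) = 121 (O(J) = (-11)² = 121)
1/(O(-190) + h(151)) = 1/(121 + 402) = 1/523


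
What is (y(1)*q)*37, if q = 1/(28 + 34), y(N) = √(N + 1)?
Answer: 37*√2/62 ≈ 0.84397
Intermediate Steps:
y(N) = √(1 + N)
q = 1/62 ≈ 0.016129
(y(1)*q)*37 = (√(1 + 1)*(1/62))*37 = (√2*(1/62))*37 = (√2/62)*37 = 37*√2/62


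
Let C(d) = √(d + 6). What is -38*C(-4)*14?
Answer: -532*√2 ≈ -752.36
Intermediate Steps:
C(d) = √(6 + d)
-38*C(-4)*14 = -38*√(6 - 4)*14 = -38*√2*14 = -532*√2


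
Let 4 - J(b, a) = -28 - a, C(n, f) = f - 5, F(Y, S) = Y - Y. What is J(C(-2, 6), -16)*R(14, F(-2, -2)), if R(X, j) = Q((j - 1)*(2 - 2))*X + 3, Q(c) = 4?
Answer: 944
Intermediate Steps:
F(Y, S) = 0
C(n, f) = -5 + f
R(X, j) = 3 + 4*X (R(X, j) = 4*X + 3 = 3 + 4*X)
J(b, a) = 32 + a (J(b, a) = 4 - (-28 - a) = 4 + (28 + a) = 32 + a)
J(C(-2, 6), -16)*R(14, F(-2, -2)) = (32 - 16)*(3 + 4*14) = 16*(3 + 56) = 16*59 = 944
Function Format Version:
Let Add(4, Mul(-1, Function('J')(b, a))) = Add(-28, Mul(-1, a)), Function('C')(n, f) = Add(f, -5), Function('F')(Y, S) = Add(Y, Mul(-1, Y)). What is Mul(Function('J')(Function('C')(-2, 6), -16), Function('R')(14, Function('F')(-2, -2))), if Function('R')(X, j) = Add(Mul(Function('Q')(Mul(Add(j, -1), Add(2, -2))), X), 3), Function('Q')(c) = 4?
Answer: 944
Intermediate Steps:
Function('F')(Y, S) = 0
Function('C')(n, f) = Add(-5, f)
Function('R')(X, j) = Add(3, Mul(4, X)) (Function('R')(X, j) = Add(Mul(4, X), 3) = Add(3, Mul(4, X)))
Function('J')(b, a) = Add(32, a) (Function('J')(b, a) = Add(4, Mul(-1, Add(-28, Mul(-1, a)))) = Add(4, Add(28, a)) = Add(32, a))
Mul(Function('J')(Function('C')(-2, 6), -16), Function('R')(14, Function('F')(-2, -2))) = Mul(Add(32, -16), Add(3, Mul(4, 14))) = Mul(16, Add(3, 56)) = Mul(16, 59) = 944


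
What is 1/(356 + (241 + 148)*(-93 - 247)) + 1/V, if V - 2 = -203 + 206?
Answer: 131899/659520 ≈ 0.19999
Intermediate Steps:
V = 5 (V = 2 + (-203 + 206) = 2 + 3 = 5)
1/(356 + (241 + 148)*(-93 - 247)) + 1/V = 1/(356 + (241 + 148)*(-93 - 247)) + 1/5 = 1/(356 + 389*(-340)) + ⅕ = 1/(356 - 132260) + ⅕ = 1/(-131904) + ⅕ = -1/131904 + ⅕ = 131899/659520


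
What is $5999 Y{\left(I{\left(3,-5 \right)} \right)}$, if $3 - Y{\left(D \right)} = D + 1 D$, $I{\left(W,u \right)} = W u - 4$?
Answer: $245959$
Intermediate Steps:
$I{\left(W,u \right)} = -4 + W u$
$Y{\left(D \right)} = 3 - 2 D$ ($Y{\left(D \right)} = 3 - \left(D + 1 D\right) = 3 - \left(D + D\right) = 3 - 2 D$)
$5999 Y{\left(I{\left(3,-5 \right)} \right)} = 5999 \left(3 - 2 \left(-4 + 3 \left(-5\right)\right)\right) = 5999 \left(3 - 2 \left(-4 - 15\right)\right) = 5999 \left(3 - -38\right) = 5999 \left(3 + 38\right) = 5999 \cdot 41 = 245959$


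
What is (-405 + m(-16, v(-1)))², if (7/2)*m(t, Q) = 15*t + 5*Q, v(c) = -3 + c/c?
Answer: 11122225/49 ≈ 2.2698e+5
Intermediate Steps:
v(c) = -2 (v(c) = -3 + 1 = -2)
m(t, Q) = 10*Q/7 + 30*t/7 (m(t, Q) = 2*(15*t + 5*Q)/7 = 2*(5*Q + 15*t)/7 = 10*Q/7 + 30*t/7)
(-405 + m(-16, v(-1)))² = (-405 + ((10/7)*(-2) + (30/7)*(-16)))² = (-405 + (-20/7 - 480/7))² = (-405 - 500/7)² = (-3335/7)² = 11122225/49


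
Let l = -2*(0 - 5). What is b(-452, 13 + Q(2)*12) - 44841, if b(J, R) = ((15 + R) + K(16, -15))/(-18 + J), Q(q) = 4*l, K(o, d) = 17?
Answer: -4215159/94 ≈ -44842.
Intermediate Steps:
l = 10 (l = -2*(-5) = 10)
Q(q) = 40 (Q(q) = 4*10 = 40)
b(J, R) = (32 + R)/(-18 + J) (b(J, R) = ((15 + R) + 17)/(-18 + J) = (32 + R)/(-18 + J))
b(-452, 13 + Q(2)*12) - 44841 = (32 + (13 + 40*12))/(-18 - 452) - 44841 = (32 + (13 + 480))/(-470) - 44841 = -(32 + 493)/470 - 44841 = -1/470*525 - 44841 = -105/94 - 44841 = -4215159/94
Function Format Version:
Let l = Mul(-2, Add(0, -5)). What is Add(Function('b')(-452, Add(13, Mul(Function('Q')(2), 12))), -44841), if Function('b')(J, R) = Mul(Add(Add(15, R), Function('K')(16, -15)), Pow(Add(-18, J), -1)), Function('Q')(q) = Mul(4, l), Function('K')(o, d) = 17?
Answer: Rational(-4215159, 94) ≈ -44842.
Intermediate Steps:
l = 10 (l = Mul(-2, -5) = 10)
Function('Q')(q) = 40 (Function('Q')(q) = Mul(4, 10) = 40)
Function('b')(J, R) = Mul(Pow(Add(-18, J), -1), Add(32, R)) (Function('b')(J, R) = Mul(Add(Add(15, R), 17), Pow(Add(-18, J), -1)) = Mul(Add(32, R), Pow(Add(-18, J), -1)) = Mul(Pow(Add(-18, J), -1), Add(32, R)))
Add(Function('b')(-452, Add(13, Mul(Function('Q')(2), 12))), -44841) = Add(Mul(Pow(Add(-18, -452), -1), Add(32, Add(13, Mul(40, 12)))), -44841) = Add(Mul(Pow(-470, -1), Add(32, Add(13, 480))), -44841) = Add(Mul(Rational(-1, 470), Add(32, 493)), -44841) = Add(Mul(Rational(-1, 470), 525), -44841) = Add(Rational(-105, 94), -44841) = Rational(-4215159, 94)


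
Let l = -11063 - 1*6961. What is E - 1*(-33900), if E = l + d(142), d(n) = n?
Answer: 16018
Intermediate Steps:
l = -18024 (l = -11063 - 6961 = -18024)
E = -17882 (E = -18024 + 142 = -17882)
E - 1*(-33900) = -17882 - 1*(-33900) = -17882 + 33900 = 16018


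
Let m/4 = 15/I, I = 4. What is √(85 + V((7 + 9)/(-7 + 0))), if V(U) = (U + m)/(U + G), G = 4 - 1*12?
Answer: √12062/12 ≈ 9.1523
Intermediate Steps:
m = 15 (m = 4*(15/4) = 15)
G = -8 (G = 4 - 12 = -8)
V(U) = (15 + U)/(-8 + U) (V(U) = (U + 15)/(U - 8) = (15 + U)/(-8 + U))
√(85 + V((7 + 9)/(-7 + 0))) = √(85 + (15 + (7 + 9)/(-7 + 0))/(-8 + (7 + 9)/(-7 + 0))) = √(85 + (15 + 16/(-7))/(-8 + 16/(-7))) = √(85 + (15 + 16*(-⅐))/(-8 + 16*(-⅐))) = √(85 + (15 - 16/7)/(-8 - 16/7)) = √(85 + (89/7)/(-72/7)) = √(85 - 7/72*89/7) = √(85 - 89/72) = √(6031/72) = √12062/12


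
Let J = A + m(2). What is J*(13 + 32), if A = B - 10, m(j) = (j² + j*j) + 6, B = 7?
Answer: 495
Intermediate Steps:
m(j) = 6 + 2*j² (m(j) = (j² + j²) + 6 = 2*j² + 6 = 6 + 2*j²)
A = -3 (A = 7 - 10 = -3)
J = 11 (J = -3 + (6 + 2*2²) = -3 + (6 + 2*4) = -3 + (6 + 8) = -3 + 14 = 11)
J*(13 + 32) = 11*(13 + 32) = 11*45 = 495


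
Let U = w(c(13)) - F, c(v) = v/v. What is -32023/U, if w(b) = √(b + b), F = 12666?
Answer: 202801659/80213777 + 32023*√2/160427554 ≈ 2.5285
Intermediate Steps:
c(v) = 1
w(b) = √2*√b (w(b) = √(2*b) = √2*√b)
U = -12666 + √2 (U = √2*√1 - 1*12666 = √2*1 - 12666 = √2 - 12666 = -12666 + √2 ≈ -12665.)
-32023/U = -32023/(-12666 + √2)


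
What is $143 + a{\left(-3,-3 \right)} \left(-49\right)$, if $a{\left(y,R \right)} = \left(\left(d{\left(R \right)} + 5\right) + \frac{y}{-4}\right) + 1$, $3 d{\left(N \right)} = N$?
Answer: $- \frac{555}{4} \approx -138.75$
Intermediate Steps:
$d{\left(N \right)} = \frac{N}{3}$
$a{\left(y,R \right)} = 6 - \frac{y}{4} + \frac{R}{3}$ ($a{\left(y,R \right)} = \left(\left(\frac{R}{3} + 5\right) + \frac{y}{-4}\right) + 1 = \left(\left(5 + \frac{R}{3}\right) + y \left(- \frac{1}{4}\right)\right) + 1 = \left(\left(5 + \frac{R}{3}\right) - \frac{y}{4}\right) + 1 = \left(5 - \frac{y}{4} + \frac{R}{3}\right) + 1 = 6 - \frac{y}{4} + \frac{R}{3}$)
$143 + a{\left(-3,-3 \right)} \left(-49\right) = 143 + \left(6 - - \frac{3}{4} + \frac{1}{3} \left(-3\right)\right) \left(-49\right) = 143 + \left(6 + \frac{3}{4} - 1\right) \left(-49\right) = 143 + \frac{23}{4} \left(-49\right) = 143 - \frac{1127}{4} = - \frac{555}{4}$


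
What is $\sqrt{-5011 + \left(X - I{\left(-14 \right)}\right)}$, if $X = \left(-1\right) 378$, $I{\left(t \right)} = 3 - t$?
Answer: $i \sqrt{5406} \approx 73.526 i$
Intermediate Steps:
$X = -378$
$\sqrt{-5011 + \left(X - I{\left(-14 \right)}\right)} = \sqrt{-5011 - \left(381 + 14\right)} = \sqrt{-5011 - 395} = \sqrt{-5406} = i \sqrt{5406}$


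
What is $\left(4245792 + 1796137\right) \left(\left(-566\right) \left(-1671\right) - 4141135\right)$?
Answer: $-19306071788221$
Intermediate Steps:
$\left(4245792 + 1796137\right) \left(\left(-566\right) \left(-1671\right) - 4141135\right) = 6041929 \left(945786 - 4141135\right) = 6041929 \left(-3195349\right) = -19306071788221$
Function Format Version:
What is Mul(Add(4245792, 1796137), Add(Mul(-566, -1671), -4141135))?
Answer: -19306071788221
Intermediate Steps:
Mul(Add(4245792, 1796137), Add(Mul(-566, -1671), -4141135)) = Mul(6041929, Add(945786, -4141135)) = Mul(6041929, -3195349) = -19306071788221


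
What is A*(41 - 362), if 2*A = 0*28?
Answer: 0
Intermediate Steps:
A = 0 (A = (0*28)/2 = (½)*0 = 0)
A*(41 - 362) = 0*(41 - 362) = 0*(-321) = 0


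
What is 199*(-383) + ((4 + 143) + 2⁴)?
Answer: -76054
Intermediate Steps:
199*(-383) + ((4 + 143) + 2⁴) = -76217 + (147 + 16) = -76217 + 163 = -76054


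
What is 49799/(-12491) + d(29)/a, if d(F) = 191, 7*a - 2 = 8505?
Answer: -406939626/106260937 ≈ -3.8296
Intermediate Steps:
a = 8507/7 (a = 2/7 + (1/7)*8505 = 2/7 + 1215 = 8507/7 ≈ 1215.3)
49799/(-12491) + d(29)/a = 49799/(-12491) + 191/(8507/7) = 49799*(-1/12491) + 191*(7/8507) = -49799/12491 + 1337/8507 = -406939626/106260937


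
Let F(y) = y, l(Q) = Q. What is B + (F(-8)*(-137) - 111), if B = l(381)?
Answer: 1366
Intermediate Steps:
B = 381
B + (F(-8)*(-137) - 111) = 381 + (-8*(-137) - 111) = 381 + (1096 - 111) = 381 + 985 = 1366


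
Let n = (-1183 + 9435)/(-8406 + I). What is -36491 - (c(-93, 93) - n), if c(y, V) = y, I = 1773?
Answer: -241436186/6633 ≈ -36399.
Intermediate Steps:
n = -8252/6633 (n = (-1183 + 9435)/(-8406 + 1773) = 8252/(-6633) = 8252*(-1/6633) = -8252/6633 ≈ -1.2441)
-36491 - (c(-93, 93) - n) = -36491 - (-93 - 1*(-8252/6633)) = -36491 - (-93 + 8252/6633) = -36491 - 1*(-608617/6633) = -36491 + 608617/6633 = -241436186/6633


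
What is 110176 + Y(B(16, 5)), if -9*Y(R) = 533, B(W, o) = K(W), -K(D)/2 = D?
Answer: 991051/9 ≈ 1.1012e+5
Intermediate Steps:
K(D) = -2*D
B(W, o) = -2*W
Y(R) = -533/9 (Y(R) = -⅑*533 = -533/9)
110176 + Y(B(16, 5)) = 110176 - 533/9 = 991051/9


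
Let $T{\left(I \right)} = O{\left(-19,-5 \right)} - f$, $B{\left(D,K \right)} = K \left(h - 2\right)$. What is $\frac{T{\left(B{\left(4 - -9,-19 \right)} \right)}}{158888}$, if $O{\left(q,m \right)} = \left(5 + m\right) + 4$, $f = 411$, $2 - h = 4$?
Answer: $- \frac{407}{158888} \approx -0.0025616$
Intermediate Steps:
$h = -2$ ($h = 2 - 4 = -2$)
$O{\left(q,m \right)} = 9 + m$
$B{\left(D,K \right)} = - 4 K$ ($B{\left(D,K \right)} = K \left(-2 - 2\right) = K \left(-4\right) = - 4 K$)
$T{\left(I \right)} = -407$ ($T{\left(I \right)} = \left(9 - 5\right) - 411 = 4 - 411 = -407$)
$\frac{T{\left(B{\left(4 - -9,-19 \right)} \right)}}{158888} = - \frac{407}{158888}$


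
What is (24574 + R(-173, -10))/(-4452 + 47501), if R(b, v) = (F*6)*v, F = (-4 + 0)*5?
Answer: 25774/43049 ≈ 0.59871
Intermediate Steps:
F = -20 (F = -4*5 = -20)
R(b, v) = -120*v (R(b, v) = (-20*6)*v = -120*v)
(24574 + R(-173, -10))/(-4452 + 47501) = (24574 - 120*(-10))/(-4452 + 47501) = (24574 + 1200)/43049 = 25774*(1/43049) = 25774/43049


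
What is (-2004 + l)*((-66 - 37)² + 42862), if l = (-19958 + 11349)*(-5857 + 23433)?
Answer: -8090899558148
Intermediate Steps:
l = -151311784 (l = -8609*17576 = -151311784)
(-2004 + l)*((-66 - 37)² + 42862) = (-2004 - 151311784)*((-66 - 37)² + 42862) = -151313788*((-103)² + 42862) = -151313788*(10609 + 42862) = -151313788*53471 = -8090899558148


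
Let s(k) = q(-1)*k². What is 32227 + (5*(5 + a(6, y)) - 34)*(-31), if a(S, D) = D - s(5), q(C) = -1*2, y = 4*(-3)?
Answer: 26616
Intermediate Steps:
y = -12
q(C) = -2
s(k) = -2*k²
a(S, D) = 50 + D (a(S, D) = D - (-2)*5² = D - (-2)*25 = D - 1*(-50) = D + 50 = 50 + D)
32227 + (5*(5 + a(6, y)) - 34)*(-31) = 32227 + (5*(5 + (50 - 12)) - 34)*(-31) = 32227 + (5*(5 + 38) - 34)*(-31) = 32227 + (5*43 - 34)*(-31) = 32227 + (215 - 34)*(-31) = 32227 + 181*(-31) = 32227 - 5611 = 26616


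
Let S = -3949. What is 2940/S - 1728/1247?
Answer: -10490052/4924403 ≈ -2.1302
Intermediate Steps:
2940/S - 1728/1247 = 2940/(-3949) - 1728/1247 = 2940*(-1/3949) - 1728*1/1247 = -2940/3949 - 1728/1247 = -10490052/4924403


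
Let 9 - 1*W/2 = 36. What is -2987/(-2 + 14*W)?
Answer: 2987/758 ≈ 3.9406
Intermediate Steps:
W = -54 (W = 18 - 2*36 = 18 - 72 = -54)
-2987/(-2 + 14*W) = -2987/(-2 + 14*(-54)) = -2987/(-2 - 756) = -2987/(-758) = -2987*(-1/758) = 2987/758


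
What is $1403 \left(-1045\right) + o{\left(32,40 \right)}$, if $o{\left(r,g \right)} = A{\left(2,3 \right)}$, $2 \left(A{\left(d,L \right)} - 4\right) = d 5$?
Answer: $-1466126$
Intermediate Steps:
$A{\left(d,L \right)} = 4 + \frac{5 d}{2}$ ($A{\left(d,L \right)} = 4 + \frac{d 5}{2} = 4 + \frac{5 d}{2}$)
$o{\left(r,g \right)} = 9$ ($o{\left(r,g \right)} = 4 + \frac{5}{2} \cdot 2 = 4 + 5 = 9$)
$1403 \left(-1045\right) + o{\left(32,40 \right)} = 1403 \left(-1045\right) + 9 = -1466135 + 9 = -1466126$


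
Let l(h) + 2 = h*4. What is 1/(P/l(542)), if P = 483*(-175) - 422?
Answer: -2166/84947 ≈ -0.025498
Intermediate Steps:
l(h) = -2 + 4*h (l(h) = -2 + h*4 = -2 + 4*h)
P = -84947 (P = -84525 - 422 = -84947)
1/(P/l(542)) = 1/(-84947/(-2 + 4*542)) = 1/(-84947/(-2 + 2168)) = 1/(-84947/2166) = -2166/84947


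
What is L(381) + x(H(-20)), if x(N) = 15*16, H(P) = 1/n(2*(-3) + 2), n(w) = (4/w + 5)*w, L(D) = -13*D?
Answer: -4713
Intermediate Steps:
n(w) = w*(5 + 4/w) (n(w) = (5 + 4/w)*w = w*(5 + 4/w))
H(P) = -1/16 (H(P) = 1/(4 + 5*(2*(-3) + 2)) = 1/(4 + 5*(-6 + 2)) = 1/(4 + 5*(-4)) = 1/(4 - 20) = 1/(-16) = -1/16)
x(N) = 240
L(381) + x(H(-20)) = -13*381 + 240 = -4953 + 240 = -4713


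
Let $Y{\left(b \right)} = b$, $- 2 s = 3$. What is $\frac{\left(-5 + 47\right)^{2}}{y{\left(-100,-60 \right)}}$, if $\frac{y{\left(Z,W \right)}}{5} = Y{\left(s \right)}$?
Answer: $- \frac{1176}{5} \approx -235.2$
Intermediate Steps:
$s = - \frac{3}{2}$ ($s = \left(- \frac{1}{2}\right) 3 = - \frac{3}{2} \approx -1.5$)
$y{\left(Z,W \right)} = - \frac{15}{2}$ ($y{\left(Z,W \right)} = 5 \left(- \frac{3}{2}\right) = - \frac{15}{2}$)
$\frac{\left(-5 + 47\right)^{2}}{y{\left(-100,-60 \right)}} = \frac{\left(-5 + 47\right)^{2}}{- \frac{15}{2}} = 42^{2} \left(- \frac{2}{15}\right) = 1764 \left(- \frac{2}{15}\right) = - \frac{1176}{5}$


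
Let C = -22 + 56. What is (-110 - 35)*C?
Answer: -4930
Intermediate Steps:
C = 34
(-110 - 35)*C = (-110 - 35)*34 = -145*34 = -4930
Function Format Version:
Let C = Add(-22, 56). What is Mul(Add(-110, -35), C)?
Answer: -4930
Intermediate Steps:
C = 34
Mul(Add(-110, -35), C) = Mul(Add(-110, -35), 34) = Mul(-145, 34) = -4930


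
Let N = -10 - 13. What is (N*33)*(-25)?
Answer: 18975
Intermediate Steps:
N = -23
(N*33)*(-25) = -23*33*(-25) = -759*(-25) = 18975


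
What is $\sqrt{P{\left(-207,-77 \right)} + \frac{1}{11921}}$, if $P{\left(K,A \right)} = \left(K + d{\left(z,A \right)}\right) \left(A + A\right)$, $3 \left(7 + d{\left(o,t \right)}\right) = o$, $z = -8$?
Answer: $\frac{\sqrt{42675705479589}}{35763} \approx 182.67$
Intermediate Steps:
$d{\left(o,t \right)} = -7 + \frac{o}{3}$
$P{\left(K,A \right)} = 2 A \left(- \frac{29}{3} + K\right)$ ($P{\left(K,A \right)} = \left(K + \left(-7 + \frac{1}{3} \left(-8\right)\right)\right) \left(A + A\right) = \left(K - \frac{29}{3}\right) 2 A = \left(- \frac{29}{3} + K\right) 2 A = 2 A \left(- \frac{29}{3} + K\right)$)
$\sqrt{P{\left(-207,-77 \right)} + \frac{1}{11921}} = \sqrt{\frac{2}{3} \left(-77\right) \left(-29 + 3 \left(-207\right)\right) + \frac{1}{11921}} = \sqrt{\frac{2}{3} \left(-77\right) \left(-29 - 621\right) + \frac{1}{11921}} = \sqrt{\frac{2}{3} \left(-77\right) \left(-650\right) + \frac{1}{11921}} = \sqrt{\frac{100100}{3} + \frac{1}{11921}} = \sqrt{\frac{1193292103}{35763}} = \frac{\sqrt{42675705479589}}{35763}$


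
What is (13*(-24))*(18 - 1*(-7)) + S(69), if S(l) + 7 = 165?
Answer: -7642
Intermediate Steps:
S(l) = 158 (S(l) = -7 + 165 = 158)
(13*(-24))*(18 - 1*(-7)) + S(69) = (13*(-24))*(18 - 1*(-7)) + 158 = -312*(18 + 7) + 158 = -312*25 + 158 = -7800 + 158 = -7642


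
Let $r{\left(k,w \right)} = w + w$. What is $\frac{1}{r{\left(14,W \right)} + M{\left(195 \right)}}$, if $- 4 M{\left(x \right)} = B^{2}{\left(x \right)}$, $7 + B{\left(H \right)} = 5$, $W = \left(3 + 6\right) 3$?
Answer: $\frac{1}{53} \approx 0.018868$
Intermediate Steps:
$W = 27$ ($W = 9 \cdot 3 = 27$)
$B{\left(H \right)} = -2$ ($B{\left(H \right)} = -7 + 5 = -2$)
$r{\left(k,w \right)} = 2 w$
$M{\left(x \right)} = -1$ ($M{\left(x \right)} = - \frac{\left(-2\right)^{2}}{4} = \left(- \frac{1}{4}\right) 4 = -1$)
$\frac{1}{r{\left(14,W \right)} + M{\left(195 \right)}} = \frac{1}{2 \cdot 27 - 1} = \frac{1}{54 - 1} = \frac{1}{53}$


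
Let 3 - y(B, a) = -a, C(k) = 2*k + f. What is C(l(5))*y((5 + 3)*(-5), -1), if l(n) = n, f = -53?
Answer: -86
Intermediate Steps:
C(k) = -53 + 2*k (C(k) = 2*k - 53 = -53 + 2*k)
y(B, a) = 3 + a (y(B, a) = 3 - (-1)*a = 3 + a)
C(l(5))*y((5 + 3)*(-5), -1) = (-53 + 2*5)*(3 - 1) = (-53 + 10)*2 = -43*2 = -86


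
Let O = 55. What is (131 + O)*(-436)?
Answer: -81096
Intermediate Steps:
(131 + O)*(-436) = (131 + 55)*(-436) = 186*(-436) = -81096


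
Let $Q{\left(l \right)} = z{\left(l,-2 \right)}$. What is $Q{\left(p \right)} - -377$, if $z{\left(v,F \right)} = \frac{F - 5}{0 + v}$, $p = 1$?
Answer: $370$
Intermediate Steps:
$z{\left(v,F \right)} = \frac{-5 + F}{v}$
$Q{\left(l \right)} = - \frac{7}{l}$ ($Q{\left(l \right)} = \frac{-5 - 2}{l} = \frac{1}{l} \left(-7\right) = - \frac{7}{l}$)
$Q{\left(p \right)} - -377 = - \frac{7}{1} - -377 = \left(-7\right) 1 + 377 = -7 + 377 = 370$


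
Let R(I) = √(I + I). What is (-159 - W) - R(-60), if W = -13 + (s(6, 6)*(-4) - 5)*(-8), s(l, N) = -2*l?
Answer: 198 - 2*I*√30 ≈ 198.0 - 10.954*I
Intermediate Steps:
R(I) = √2*√I (R(I) = √(2*I) = √2*√I)
W = -357 (W = -13 + (-2*6*(-4) - 5)*(-8) = -13 + (-12*(-4) - 5)*(-8) = -13 + (48 - 5)*(-8) = -13 + 43*(-8) = -13 - 344 = -357)
(-159 - W) - R(-60) = (-159 - 1*(-357)) - √2*√(-60) = (-159 + 357) - √2*2*I*√15 = 198 - 2*I*√30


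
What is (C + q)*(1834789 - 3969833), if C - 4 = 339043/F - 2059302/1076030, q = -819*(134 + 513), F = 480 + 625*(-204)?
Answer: 3865734174690685724753/3416933265 ≈ 1.1313e+12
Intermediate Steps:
F = -127020 (F = 480 - 127500 = -127020)
q = -529893 (q = -819*647 = -529893)
C = -7968365693/13667733060 (C = 4 + (339043/(-127020) - 2059302/1076030) = 4 + (339043*(-1/127020) - 2059302*1/1076030) = 4 + (-339043/127020 - 1029651/538015) = 4 - 62639297933/13667733060 = -7968365693/13667733060 ≈ -0.58301)
(C + q)*(1834789 - 3969833) = (-7968365693/13667733060 - 529893)*(1834789 - 3969833) = -7242444042728273/13667733060*(-2135044) = 3865734174690685724753/3416933265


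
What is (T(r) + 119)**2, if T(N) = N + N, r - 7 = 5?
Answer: 20449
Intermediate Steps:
r = 12 (r = 7 + 5 = 12)
T(N) = 2*N
(T(r) + 119)**2 = (2*12 + 119)**2 = (24 + 119)**2 = 143**2 = 20449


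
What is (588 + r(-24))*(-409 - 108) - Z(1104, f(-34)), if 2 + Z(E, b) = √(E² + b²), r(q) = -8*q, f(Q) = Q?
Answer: -403258 - 2*√304993 ≈ -4.0436e+5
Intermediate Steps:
Z(E, b) = -2 + √(E² + b²)
(588 + r(-24))*(-409 - 108) - Z(1104, f(-34)) = (588 - 8*(-24))*(-409 - 108) - (-2 + √(1104² + (-34)²)) = (588 + 192)*(-517) - (-2 + √(1218816 + 1156)) = 780*(-517) - (-2 + √1219972) = -403260 - (-2 + 2*√304993) = -403260 + (2 - 2*√304993) = -403258 - 2*√304993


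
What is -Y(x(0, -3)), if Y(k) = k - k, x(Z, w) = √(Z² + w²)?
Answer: 0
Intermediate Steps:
Y(k) = 0
-Y(x(0, -3)) = -1*0 = 0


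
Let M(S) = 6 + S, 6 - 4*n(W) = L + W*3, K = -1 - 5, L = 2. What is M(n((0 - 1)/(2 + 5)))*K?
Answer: -597/14 ≈ -42.643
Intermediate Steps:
K = -6
n(W) = 1 - 3*W/4 (n(W) = 3/2 - (2 + W*3)/4 = 3/2 - (2 + 3*W)/4 = 3/2 + (-1/2 - 3*W/4) = 1 - 3*W/4)
M(n((0 - 1)/(2 + 5)))*K = (6 + (1 - 3*(0 - 1)/(4*(2 + 5))))*(-6) = (6 + (1 - (-3)/(4*7)))*(-6) = (6 + (1 - 3/4*(-1/7)))*(-6) = (6 + (1 + 3/28))*(-6) = (6 + 31/28)*(-6) = (199/28)*(-6) = -597/14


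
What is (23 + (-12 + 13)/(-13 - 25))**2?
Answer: 762129/1444 ≈ 527.79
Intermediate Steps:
(23 + (-12 + 13)/(-13 - 25))**2 = (23 + 1/(-38))**2 = (23 + 1*(-1/38))**2 = (23 - 1/38)**2 = (873/38)**2 = 762129/1444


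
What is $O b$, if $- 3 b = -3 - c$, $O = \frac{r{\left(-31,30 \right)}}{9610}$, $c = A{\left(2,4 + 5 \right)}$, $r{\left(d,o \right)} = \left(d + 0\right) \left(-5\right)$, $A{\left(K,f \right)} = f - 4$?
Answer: $\frac{4}{93} \approx 0.043011$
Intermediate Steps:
$A{\left(K,f \right)} = -4 + f$
$r{\left(d,o \right)} = - 5 d$ ($r{\left(d,o \right)} = d \left(-5\right) = - 5 d$)
$c = 5$ ($c = -4 + \left(4 + 5\right) = -4 + 9 = 5$)
$O = \frac{1}{62}$ ($O = \frac{\left(-5\right) \left(-31\right)}{9610} = 155 \cdot \frac{1}{9610} = \frac{1}{62} \approx 0.016129$)
$b = \frac{8}{3}$ ($b = - \frac{-3 - 5}{3} = \left(- \frac{1}{3}\right) \left(-8\right) = \frac{8}{3} \approx 2.6667$)
$O b = \frac{1}{62} \cdot \frac{8}{3} = \frac{4}{93}$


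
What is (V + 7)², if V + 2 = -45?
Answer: 1600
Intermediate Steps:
V = -47 (V = -2 - 45 = -47)
(V + 7)² = (-47 + 7)² = (-40)² = 1600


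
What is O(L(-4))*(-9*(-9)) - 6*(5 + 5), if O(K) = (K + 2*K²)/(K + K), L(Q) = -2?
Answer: -363/2 ≈ -181.50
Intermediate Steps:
O(K) = (K + 2*K²)/(2*K) (O(K) = (K + 2*K²)/((2*K)) = (K + 2*K²)*(1/(2*K)) = (K + 2*K²)/(2*K))
O(L(-4))*(-9*(-9)) - 6*(5 + 5) = (½ - 2)*(-9*(-9)) - 6*(5 + 5) = -3/2*81 - 6*10 = -243/2 - 60 = -363/2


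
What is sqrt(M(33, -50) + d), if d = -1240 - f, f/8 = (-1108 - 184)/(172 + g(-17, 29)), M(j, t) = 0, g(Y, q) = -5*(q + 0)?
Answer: 2*I*sqrt(17358)/9 ≈ 29.278*I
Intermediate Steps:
g(Y, q) = -5*q
f = -10336/27 (f = 8*((-1108 - 184)/(172 - 5*29)) = 8*(-1292/(172 - 145)) = 8*(-1292/27) = -10336/27 ≈ -382.81)
d = -23144/27 (d = -1240 - 1*(-10336/27) = -1240 + 10336/27 = -23144/27 ≈ -857.19)
sqrt(M(33, -50) + d) = sqrt(0 - 23144/27) = sqrt(-23144/27) = 2*I*sqrt(17358)/9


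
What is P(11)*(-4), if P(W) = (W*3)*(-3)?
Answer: 396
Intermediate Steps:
P(W) = -9*W (P(W) = (3*W)*(-3) = -9*W)
P(11)*(-4) = -9*11*(-4) = -99*(-4) = 396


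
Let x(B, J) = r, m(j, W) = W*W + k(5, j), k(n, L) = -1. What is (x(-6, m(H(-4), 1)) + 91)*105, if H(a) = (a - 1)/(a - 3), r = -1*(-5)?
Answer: 10080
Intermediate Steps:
r = 5
H(a) = (-1 + a)/(-3 + a)
m(j, W) = -1 + W**2 (m(j, W) = W*W - 1 = W**2 - 1 = -1 + W**2)
x(B, J) = 5
(x(-6, m(H(-4), 1)) + 91)*105 = (5 + 91)*105 = 96*105 = 10080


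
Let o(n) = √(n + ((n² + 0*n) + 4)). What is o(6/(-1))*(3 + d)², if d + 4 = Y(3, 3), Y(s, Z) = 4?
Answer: 9*√34 ≈ 52.479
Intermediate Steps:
d = 0 (d = -4 + 4 = 0)
o(n) = √(4 + n + n²) (o(n) = √(n + ((n² + 0) + 4)) = √(n + (n² + 4)) = √(n + (4 + n²)) = √(4 + n + n²))
o(6/(-1))*(3 + d)² = √(4 + 6/(-1) + (6/(-1))²)*(3 + 0)² = √(4 + 6*(-1) + (6*(-1))²)*3² = √(4 - 6 + (-6)²)*9 = √(4 - 6 + 36)*9 = √34*9 = 9*√34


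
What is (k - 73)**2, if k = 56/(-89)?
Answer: 42941809/7921 ≈ 5421.3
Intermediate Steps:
k = -56/89 (k = 56*(-1/89) = -56/89 ≈ -0.62921)
(k - 73)**2 = (-56/89 - 73)**2 = (-6553/89)**2 = 42941809/7921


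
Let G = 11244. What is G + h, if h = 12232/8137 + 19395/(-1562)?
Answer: 142772461805/12709994 ≈ 11233.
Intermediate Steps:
h = -138710731/12709994 (h = 12232*(1/8137) + 19395*(-1/1562) = 12232/8137 - 19395/1562 = -138710731/12709994 ≈ -10.914)
G + h = 11244 - 138710731/12709994 = 142772461805/12709994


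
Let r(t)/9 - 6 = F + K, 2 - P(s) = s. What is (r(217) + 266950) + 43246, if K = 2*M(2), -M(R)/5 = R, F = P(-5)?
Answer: 310133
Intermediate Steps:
P(s) = 2 - s
F = 7 (F = 2 - 1*(-5) = 2 + 5 = 7)
M(R) = -5*R
K = -20 (K = 2*(-5*2) = 2*(-10) = -20)
r(t) = -63 (r(t) = 54 + 9*(7 - 20) = 54 + 9*(-13) = 54 - 117 = -63)
(r(217) + 266950) + 43246 = (-63 + 266950) + 43246 = 266887 + 43246 = 310133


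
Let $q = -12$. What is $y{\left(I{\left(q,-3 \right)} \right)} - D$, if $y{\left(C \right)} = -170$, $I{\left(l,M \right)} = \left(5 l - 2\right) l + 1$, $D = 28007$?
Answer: $-28177$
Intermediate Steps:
$I{\left(l,M \right)} = 1 + l \left(-2 + 5 l\right)$ ($I{\left(l,M \right)} = \left(-2 + 5 l\right) l + 1 = l \left(-2 + 5 l\right) + 1 = 1 + l \left(-2 + 5 l\right)$)
$y{\left(I{\left(q,-3 \right)} \right)} - D = -170 - 28007 = -28177$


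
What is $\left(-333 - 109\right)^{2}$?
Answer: $195364$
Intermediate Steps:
$\left(-333 - 109\right)^{2} = \left(-442\right)^{2} = 195364$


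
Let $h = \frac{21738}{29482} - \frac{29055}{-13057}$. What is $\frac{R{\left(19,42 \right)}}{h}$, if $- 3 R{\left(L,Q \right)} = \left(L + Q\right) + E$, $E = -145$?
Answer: $\frac{1347312659}{142554072} \approx 9.4512$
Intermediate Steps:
$R{\left(L,Q \right)} = \frac{145}{3} - \frac{L}{3} - \frac{Q}{3}$ ($R{\left(L,Q \right)} = - \frac{\left(L + Q\right) - 145}{3} = - \frac{-145 + L + Q}{3} = \frac{145}{3} - \frac{L}{3} - \frac{Q}{3}$)
$h = \frac{570216288}{192473237}$ ($h = 21738 \cdot \frac{1}{29482} - - \frac{29055}{13057} = \frac{10869}{14741} + \frac{29055}{13057} = \frac{570216288}{192473237} \approx 2.9626$)
$\frac{R{\left(19,42 \right)}}{h} = \frac{\frac{145}{3} - \frac{19}{3} - 14}{\frac{570216288}{192473237}} = \left(\frac{145}{3} - \frac{19}{3} - 14\right) \frac{192473237}{570216288} = 28 \cdot \frac{192473237}{570216288} = \frac{1347312659}{142554072}$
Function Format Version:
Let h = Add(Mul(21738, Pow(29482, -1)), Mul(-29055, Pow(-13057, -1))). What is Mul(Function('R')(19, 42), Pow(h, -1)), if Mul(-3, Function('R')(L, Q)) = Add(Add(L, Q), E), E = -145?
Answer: Rational(1347312659, 142554072) ≈ 9.4512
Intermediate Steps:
Function('R')(L, Q) = Add(Rational(145, 3), Mul(Rational(-1, 3), L), Mul(Rational(-1, 3), Q)) (Function('R')(L, Q) = Mul(Rational(-1, 3), Add(Add(L, Q), -145)) = Mul(Rational(-1, 3), Add(-145, L, Q)) = Add(Rational(145, 3), Mul(Rational(-1, 3), L), Mul(Rational(-1, 3), Q)))
h = Rational(570216288, 192473237) (h = Add(Mul(21738, Rational(1, 29482)), Mul(-29055, Rational(-1, 13057))) = Add(Rational(10869, 14741), Rational(29055, 13057)) = Rational(570216288, 192473237) ≈ 2.9626)
Mul(Function('R')(19, 42), Pow(h, -1)) = Mul(Add(Rational(145, 3), Mul(Rational(-1, 3), 19), Mul(Rational(-1, 3), 42)), Pow(Rational(570216288, 192473237), -1)) = Mul(Add(Rational(145, 3), Rational(-19, 3), -14), Rational(192473237, 570216288)) = Mul(28, Rational(192473237, 570216288)) = Rational(1347312659, 142554072)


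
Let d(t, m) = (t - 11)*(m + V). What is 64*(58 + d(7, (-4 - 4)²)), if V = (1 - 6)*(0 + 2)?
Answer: -10112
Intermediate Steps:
V = -10 (V = -5*2 = -10)
d(t, m) = (-11 + t)*(-10 + m) (d(t, m) = (t - 11)*(m - 10) = (-11 + t)*(-10 + m))
64*(58 + d(7, (-4 - 4)²)) = 64*(58 + (110 - 11*(-4 - 4)² - 10*7 + (-4 - 4)²*7)) = 64*(58 + (110 - 11*(-8)² - 70 + (-8)²*7)) = 64*(58 + (110 - 11*64 - 70 + 64*7)) = 64*(58 + (110 - 704 - 70 + 448)) = 64*(58 - 216) = 64*(-158) = -10112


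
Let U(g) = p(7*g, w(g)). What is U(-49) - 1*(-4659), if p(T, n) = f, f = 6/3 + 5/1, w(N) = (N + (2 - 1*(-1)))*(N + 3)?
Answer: 4666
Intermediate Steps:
w(N) = (3 + N)**2 (w(N) = (N + (2 + 1))*(3 + N) = (N + 3)*(3 + N) = (3 + N)*(3 + N) = (3 + N)**2)
f = 7 (f = 6*(1/3) + 5*1 = 2 + 5 = 7)
p(T, n) = 7
U(g) = 7
U(-49) - 1*(-4659) = 7 - 1*(-4659) = 7 + 4659 = 4666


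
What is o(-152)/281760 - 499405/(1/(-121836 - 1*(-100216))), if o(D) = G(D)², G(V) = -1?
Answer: 3042201067536001/281760 ≈ 1.0797e+10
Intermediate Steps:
o(D) = 1 (o(D) = (-1)² = 1)
o(-152)/281760 - 499405/(1/(-121836 - 1*(-100216))) = 1/281760 - 499405/(1/(-121836 - 1*(-100216))) = 1*(1/281760) - 499405/(1/(-121836 + 100216)) = 1/281760 - 499405/(1/(-21620)) = 1/281760 - 499405/(-1/21620) = 1/281760 - 499405*(-21620) = 1/281760 + 10797136100 = 3042201067536001/281760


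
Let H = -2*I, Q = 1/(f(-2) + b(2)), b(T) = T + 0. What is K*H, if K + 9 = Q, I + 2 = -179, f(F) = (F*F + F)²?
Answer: -9593/3 ≈ -3197.7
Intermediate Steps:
b(T) = T
f(F) = (F + F²)² (f(F) = (F² + F)² = (F + F²)²)
I = -181 (I = -2 - 179 = -181)
Q = ⅙ (Q = 1/((-2)²*(1 - 2)² + 2) = 1/(4*(-1)² + 2) = 1/(4*1 + 2) = 1/(4 + 2) = 1/6 = ⅙ ≈ 0.16667)
H = 362 (H = -2*(-181) = 362)
K = -53/6 (K = -9 + ⅙ = -53/6 ≈ -8.8333)
K*H = -53/6*362 = -9593/3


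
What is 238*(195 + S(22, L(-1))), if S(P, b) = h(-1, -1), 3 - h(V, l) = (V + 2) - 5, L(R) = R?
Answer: 48076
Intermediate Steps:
h(V, l) = 6 - V (h(V, l) = 3 - ((V + 2) - 5) = 3 - ((2 + V) - 5) = 3 - (-3 + V) = 3 + (3 - V) = 6 - V)
S(P, b) = 7 (S(P, b) = 6 - 1*(-1) = 6 + 1 = 7)
238*(195 + S(22, L(-1))) = 238*(195 + 7) = 238*202 = 48076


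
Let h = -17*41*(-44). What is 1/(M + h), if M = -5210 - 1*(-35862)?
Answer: 1/61320 ≈ 1.6308e-5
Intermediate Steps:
M = 30652 (M = -5210 + 35862 = 30652)
h = 30668 (h = -697*(-44) = 30668)
1/(M + h) = 1/(30652 + 30668) = 1/61320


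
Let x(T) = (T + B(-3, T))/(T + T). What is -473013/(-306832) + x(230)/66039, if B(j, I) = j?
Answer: 3592307546021/2330231021520 ≈ 1.5416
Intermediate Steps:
x(T) = (-3 + T)/(2*T) (x(T) = (T - 3)/(T + T) = (-3 + T)/((2*T)) = (-3 + T)*(1/(2*T)) = (-3 + T)/(2*T))
-473013/(-306832) + x(230)/66039 = -473013/(-306832) + ((½)*(-3 + 230)/230)/66039 = -473013*(-1/306832) + ((½)*(1/230)*227)*(1/66039) = 473013/306832 + (227/460)*(1/66039) = 473013/306832 + 227/30377940 = 3592307546021/2330231021520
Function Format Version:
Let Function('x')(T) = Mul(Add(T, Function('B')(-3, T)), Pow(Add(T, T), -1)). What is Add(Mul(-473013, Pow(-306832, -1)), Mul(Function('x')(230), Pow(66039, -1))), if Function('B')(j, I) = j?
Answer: Rational(3592307546021, 2330231021520) ≈ 1.5416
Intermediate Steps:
Function('x')(T) = Mul(Rational(1, 2), Pow(T, -1), Add(-3, T)) (Function('x')(T) = Mul(Add(T, -3), Pow(Add(T, T), -1)) = Mul(Add(-3, T), Pow(Mul(2, T), -1)) = Mul(Add(-3, T), Mul(Rational(1, 2), Pow(T, -1))) = Mul(Rational(1, 2), Pow(T, -1), Add(-3, T)))
Add(Mul(-473013, Pow(-306832, -1)), Mul(Function('x')(230), Pow(66039, -1))) = Add(Mul(-473013, Pow(-306832, -1)), Mul(Mul(Rational(1, 2), Pow(230, -1), Add(-3, 230)), Pow(66039, -1))) = Add(Mul(-473013, Rational(-1, 306832)), Mul(Mul(Rational(1, 2), Rational(1, 230), 227), Rational(1, 66039))) = Add(Rational(473013, 306832), Mul(Rational(227, 460), Rational(1, 66039))) = Add(Rational(473013, 306832), Rational(227, 30377940)) = Rational(3592307546021, 2330231021520)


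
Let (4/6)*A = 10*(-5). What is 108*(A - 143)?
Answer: -23544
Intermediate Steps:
A = -75 (A = 3*(10*(-5))/2 = (3/2)*(-50) = -75)
108*(A - 143) = 108*(-75 - 143) = 108*(-218) = -23544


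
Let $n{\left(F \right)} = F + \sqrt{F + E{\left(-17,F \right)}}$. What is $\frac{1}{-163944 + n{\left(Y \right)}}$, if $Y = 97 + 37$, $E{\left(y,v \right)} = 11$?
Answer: $- \frac{32762}{5366743191} - \frac{\sqrt{145}}{26833715955} \approx -6.1051 \cdot 10^{-6}$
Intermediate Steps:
$Y = 134$
$n{\left(F \right)} = F + \sqrt{11 + F}$ ($n{\left(F \right)} = F + \sqrt{F + 11} = F + \sqrt{11 + F}$)
$\frac{1}{-163944 + n{\left(Y \right)}} = \frac{1}{-163944 + \left(134 + \sqrt{11 + 134}\right)} = \frac{1}{-163944 + \left(134 + \sqrt{145}\right)} = \frac{1}{-163810 + \sqrt{145}}$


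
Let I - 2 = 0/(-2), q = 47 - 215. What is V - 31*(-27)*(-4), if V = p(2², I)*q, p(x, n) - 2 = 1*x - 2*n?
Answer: -3684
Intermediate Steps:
q = -168
I = 2 (I = 2 + 0/(-2) = 2 + 0*(-½) = 2 + 0 = 2)
p(x, n) = 2 + x - 2*n (p(x, n) = 2 + (1*x - 2*n) = 2 + (x - 2*n) = 2 + x - 2*n)
V = -336 (V = (2 + 2² - 2*2)*(-168) = (2 + 4 - 4)*(-168) = 2*(-168) = -336)
V - 31*(-27)*(-4) = -336 - 31*(-27)*(-4) = -336 - (-837)*(-4) = -336 - 1*3348 = -336 - 3348 = -3684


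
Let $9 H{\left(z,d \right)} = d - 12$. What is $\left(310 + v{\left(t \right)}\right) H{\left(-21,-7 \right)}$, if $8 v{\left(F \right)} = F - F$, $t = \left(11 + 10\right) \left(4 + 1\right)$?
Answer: $- \frac{5890}{9} \approx -654.44$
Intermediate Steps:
$t = 105$ ($t = 21 \cdot 5 = 105$)
$H{\left(z,d \right)} = - \frac{4}{3} + \frac{d}{9}$ ($H{\left(z,d \right)} = \frac{d - 12}{9} = \frac{-12 + d}{9} = - \frac{4}{3} + \frac{d}{9}$)
$v{\left(F \right)} = 0$ ($v{\left(F \right)} = \frac{F - F}{8} = \frac{1}{8} \cdot 0 = 0$)
$\left(310 + v{\left(t \right)}\right) H{\left(-21,-7 \right)} = \left(310 + 0\right) \left(- \frac{4}{3} + \frac{1}{9} \left(-7\right)\right) = 310 \left(- \frac{4}{3} - \frac{7}{9}\right) = 310 \left(- \frac{19}{9}\right) = - \frac{5890}{9}$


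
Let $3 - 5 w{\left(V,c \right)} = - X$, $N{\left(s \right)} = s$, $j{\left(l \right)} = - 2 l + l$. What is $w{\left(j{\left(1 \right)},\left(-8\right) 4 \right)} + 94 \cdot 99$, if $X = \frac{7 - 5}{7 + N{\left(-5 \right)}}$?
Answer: $\frac{46534}{5} \approx 9306.8$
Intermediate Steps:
$j{\left(l \right)} = - l$
$X = 1$ ($X = \frac{7 - 5}{7 - 5} = \frac{2}{2} = 2 \cdot \frac{1}{2} = 1$)
$w{\left(V,c \right)} = \frac{4}{5}$ ($w{\left(V,c \right)} = \frac{3}{5} - \frac{\left(-1\right) 1}{5} = \frac{3}{5} - - \frac{1}{5} = \frac{3}{5} + \frac{1}{5} = \frac{4}{5}$)
$w{\left(j{\left(1 \right)},\left(-8\right) 4 \right)} + 94 \cdot 99 = \frac{4}{5} + 94 \cdot 99 = \frac{4}{5} + 9306 = \frac{46534}{5}$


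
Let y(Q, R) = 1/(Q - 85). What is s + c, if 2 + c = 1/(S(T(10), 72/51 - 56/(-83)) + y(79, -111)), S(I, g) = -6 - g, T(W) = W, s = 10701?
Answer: 747541363/69871 ≈ 10699.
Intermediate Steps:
y(Q, R) = 1/(-85 + Q)
c = -148208/69871 (c = -2 + 1/((-6 - (72/51 - 56/(-83))) + 1/(-85 + 79)) = -2 + 1/((-6 - (72*(1/51) - 56*(-1/83))) + 1/(-6)) = -2 + 1/((-6 - (24/17 + 56/83)) - ⅙) = -2 + 1/((-6 - 1*2944/1411) - ⅙) = -2 + 1/((-6 - 2944/1411) - ⅙) = -2 + 1/(-11410/1411 - ⅙) = -2 + 1/(-69871/8466) = -2 - 8466/69871 = -148208/69871 ≈ -2.1212)
s + c = 10701 - 148208/69871 = 747541363/69871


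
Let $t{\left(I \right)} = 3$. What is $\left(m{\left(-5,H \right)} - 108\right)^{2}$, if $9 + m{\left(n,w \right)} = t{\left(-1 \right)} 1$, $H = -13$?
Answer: $12996$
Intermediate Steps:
$m{\left(n,w \right)} = -6$ ($m{\left(n,w \right)} = -9 + 3 \cdot 1 = -9 + 3 = -6$)
$\left(m{\left(-5,H \right)} - 108\right)^{2} = \left(-6 - 108\right)^{2} = \left(-114\right)^{2} = 12996$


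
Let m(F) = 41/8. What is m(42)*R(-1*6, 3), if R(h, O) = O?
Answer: 123/8 ≈ 15.375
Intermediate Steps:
m(F) = 41/8 (m(F) = 41*(1/8) = 41/8)
m(42)*R(-1*6, 3) = (41/8)*3 = 123/8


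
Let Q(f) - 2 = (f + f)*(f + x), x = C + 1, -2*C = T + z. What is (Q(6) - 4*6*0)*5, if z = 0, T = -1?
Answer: 460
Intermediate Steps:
C = ½ (C = -(-1 + 0)/2 = -½*(-1) = ½ ≈ 0.50000)
x = 3/2 (x = ½ + 1 = 3/2 ≈ 1.5000)
Q(f) = 2 + 2*f*(3/2 + f) (Q(f) = 2 + (f + f)*(f + 3/2) = 2 + (2*f)*(3/2 + f) = 2 + 2*f*(3/2 + f))
(Q(6) - 4*6*0)*5 = ((2 + 2*6² + 3*6) - 4*6*0)*5 = ((2 + 2*36 + 18) - 24*0)*5 = ((2 + 72 + 18) + 0)*5 = (92 + 0)*5 = 92*5 = 460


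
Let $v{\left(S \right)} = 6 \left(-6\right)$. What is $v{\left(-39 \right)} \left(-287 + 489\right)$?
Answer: $-7272$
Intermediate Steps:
$v{\left(S \right)} = -36$
$v{\left(-39 \right)} \left(-287 + 489\right) = - 36 \left(-287 + 489\right) = \left(-36\right) 202 = -7272$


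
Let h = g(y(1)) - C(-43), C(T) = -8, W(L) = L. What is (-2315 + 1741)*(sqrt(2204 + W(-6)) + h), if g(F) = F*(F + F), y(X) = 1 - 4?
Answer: -14924 - 574*sqrt(2198) ≈ -41835.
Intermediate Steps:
y(X) = -3
g(F) = 2*F**2 (g(F) = F*(2*F) = 2*F**2)
h = 26 (h = 2*(-3)**2 - 1*(-8) = 2*9 + 8 = 18 + 8 = 26)
(-2315 + 1741)*(sqrt(2204 + W(-6)) + h) = (-2315 + 1741)*(sqrt(2204 - 6) + 26) = -574*(sqrt(2198) + 26) = -574*(26 + sqrt(2198)) = -14924 - 574*sqrt(2198)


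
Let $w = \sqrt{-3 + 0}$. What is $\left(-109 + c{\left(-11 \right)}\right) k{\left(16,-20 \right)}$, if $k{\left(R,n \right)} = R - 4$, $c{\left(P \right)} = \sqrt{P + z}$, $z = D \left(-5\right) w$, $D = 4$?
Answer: $-1308 + 12 \sqrt{-11 - 20 i \sqrt{3}} \approx -1265.3 - 58.386 i$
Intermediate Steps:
$w = i \sqrt{3}$ ($w = \sqrt{-3} = i \sqrt{3} \approx 1.732 i$)
$z = - 20 i \sqrt{3}$ ($z = 4 \left(-5\right) i \sqrt{3} = - 20 i \sqrt{3} \approx - 34.641 i$)
$c{\left(P \right)} = \sqrt{P - 20 i \sqrt{3}}$
$k{\left(R,n \right)} = -4 + R$
$\left(-109 + c{\left(-11 \right)}\right) k{\left(16,-20 \right)} = \left(-109 + \sqrt{-11 - 20 i \sqrt{3}}\right) \left(-4 + 16\right) = \left(-109 + \sqrt{-11 - 20 i \sqrt{3}}\right) 12 = -1308 + 12 \sqrt{-11 - 20 i \sqrt{3}}$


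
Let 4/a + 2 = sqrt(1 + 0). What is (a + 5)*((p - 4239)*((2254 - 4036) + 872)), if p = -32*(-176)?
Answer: -1267630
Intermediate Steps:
p = 5632
a = -4 (a = 4/(-2 + sqrt(1 + 0)) = 4/(-2 + sqrt(1)) = 4/(-2 + 1) = 4/(-1) = 4*(-1) = -4)
(a + 5)*((p - 4239)*((2254 - 4036) + 872)) = (-4 + 5)*((5632 - 4239)*((2254 - 4036) + 872)) = 1*(1393*(-1782 + 872)) = 1*(1393*(-910)) = 1*(-1267630) = -1267630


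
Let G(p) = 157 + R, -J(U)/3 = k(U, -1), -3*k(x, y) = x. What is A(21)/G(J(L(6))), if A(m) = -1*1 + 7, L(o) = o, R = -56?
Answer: 6/101 ≈ 0.059406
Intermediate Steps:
k(x, y) = -x/3
J(U) = U (J(U) = -(-1)*U = U)
G(p) = 101 (G(p) = 157 - 56 = 101)
A(m) = 6 (A(m) = -1 + 7 = 6)
A(21)/G(J(L(6))) = 6/101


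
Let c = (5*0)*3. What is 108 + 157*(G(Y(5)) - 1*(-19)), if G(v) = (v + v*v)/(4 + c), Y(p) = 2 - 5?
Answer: 6653/2 ≈ 3326.5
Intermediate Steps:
c = 0 (c = 0*3 = 0)
Y(p) = -3
G(v) = v/4 + v²/4 (G(v) = (v + v*v)/(4 + 0) = (v + v²)/4 = (v + v²)*(¼) = v/4 + v²/4)
108 + 157*(G(Y(5)) - 1*(-19)) = 108 + 157*((¼)*(-3)*(1 - 3) - 1*(-19)) = 108 + 157*((¼)*(-3)*(-2) + 19) = 108 + 157*(3/2 + 19) = 108 + 157*(41/2) = 108 + 6437/2 = 6653/2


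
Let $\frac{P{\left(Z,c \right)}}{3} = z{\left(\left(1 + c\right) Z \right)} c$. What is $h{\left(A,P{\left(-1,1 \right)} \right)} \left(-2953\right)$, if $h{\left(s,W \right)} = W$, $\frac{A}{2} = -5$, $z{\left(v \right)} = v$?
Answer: $17718$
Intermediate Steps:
$A = -10$ ($A = 2 \left(-5\right) = -10$)
$P{\left(Z,c \right)} = 3 Z c \left(1 + c\right)$ ($P{\left(Z,c \right)} = 3 \left(1 + c\right) Z c = 3 Z \left(1 + c\right) c = 3 Z c \left(1 + c\right)$)
$h{\left(A,P{\left(-1,1 \right)} \right)} \left(-2953\right) = 3 \left(-1\right) 1 \left(1 + 1\right) \left(-2953\right) = 3 \left(-1\right) 1 \cdot 2 \left(-2953\right) = \left(-6\right) \left(-2953\right) = 17718$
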